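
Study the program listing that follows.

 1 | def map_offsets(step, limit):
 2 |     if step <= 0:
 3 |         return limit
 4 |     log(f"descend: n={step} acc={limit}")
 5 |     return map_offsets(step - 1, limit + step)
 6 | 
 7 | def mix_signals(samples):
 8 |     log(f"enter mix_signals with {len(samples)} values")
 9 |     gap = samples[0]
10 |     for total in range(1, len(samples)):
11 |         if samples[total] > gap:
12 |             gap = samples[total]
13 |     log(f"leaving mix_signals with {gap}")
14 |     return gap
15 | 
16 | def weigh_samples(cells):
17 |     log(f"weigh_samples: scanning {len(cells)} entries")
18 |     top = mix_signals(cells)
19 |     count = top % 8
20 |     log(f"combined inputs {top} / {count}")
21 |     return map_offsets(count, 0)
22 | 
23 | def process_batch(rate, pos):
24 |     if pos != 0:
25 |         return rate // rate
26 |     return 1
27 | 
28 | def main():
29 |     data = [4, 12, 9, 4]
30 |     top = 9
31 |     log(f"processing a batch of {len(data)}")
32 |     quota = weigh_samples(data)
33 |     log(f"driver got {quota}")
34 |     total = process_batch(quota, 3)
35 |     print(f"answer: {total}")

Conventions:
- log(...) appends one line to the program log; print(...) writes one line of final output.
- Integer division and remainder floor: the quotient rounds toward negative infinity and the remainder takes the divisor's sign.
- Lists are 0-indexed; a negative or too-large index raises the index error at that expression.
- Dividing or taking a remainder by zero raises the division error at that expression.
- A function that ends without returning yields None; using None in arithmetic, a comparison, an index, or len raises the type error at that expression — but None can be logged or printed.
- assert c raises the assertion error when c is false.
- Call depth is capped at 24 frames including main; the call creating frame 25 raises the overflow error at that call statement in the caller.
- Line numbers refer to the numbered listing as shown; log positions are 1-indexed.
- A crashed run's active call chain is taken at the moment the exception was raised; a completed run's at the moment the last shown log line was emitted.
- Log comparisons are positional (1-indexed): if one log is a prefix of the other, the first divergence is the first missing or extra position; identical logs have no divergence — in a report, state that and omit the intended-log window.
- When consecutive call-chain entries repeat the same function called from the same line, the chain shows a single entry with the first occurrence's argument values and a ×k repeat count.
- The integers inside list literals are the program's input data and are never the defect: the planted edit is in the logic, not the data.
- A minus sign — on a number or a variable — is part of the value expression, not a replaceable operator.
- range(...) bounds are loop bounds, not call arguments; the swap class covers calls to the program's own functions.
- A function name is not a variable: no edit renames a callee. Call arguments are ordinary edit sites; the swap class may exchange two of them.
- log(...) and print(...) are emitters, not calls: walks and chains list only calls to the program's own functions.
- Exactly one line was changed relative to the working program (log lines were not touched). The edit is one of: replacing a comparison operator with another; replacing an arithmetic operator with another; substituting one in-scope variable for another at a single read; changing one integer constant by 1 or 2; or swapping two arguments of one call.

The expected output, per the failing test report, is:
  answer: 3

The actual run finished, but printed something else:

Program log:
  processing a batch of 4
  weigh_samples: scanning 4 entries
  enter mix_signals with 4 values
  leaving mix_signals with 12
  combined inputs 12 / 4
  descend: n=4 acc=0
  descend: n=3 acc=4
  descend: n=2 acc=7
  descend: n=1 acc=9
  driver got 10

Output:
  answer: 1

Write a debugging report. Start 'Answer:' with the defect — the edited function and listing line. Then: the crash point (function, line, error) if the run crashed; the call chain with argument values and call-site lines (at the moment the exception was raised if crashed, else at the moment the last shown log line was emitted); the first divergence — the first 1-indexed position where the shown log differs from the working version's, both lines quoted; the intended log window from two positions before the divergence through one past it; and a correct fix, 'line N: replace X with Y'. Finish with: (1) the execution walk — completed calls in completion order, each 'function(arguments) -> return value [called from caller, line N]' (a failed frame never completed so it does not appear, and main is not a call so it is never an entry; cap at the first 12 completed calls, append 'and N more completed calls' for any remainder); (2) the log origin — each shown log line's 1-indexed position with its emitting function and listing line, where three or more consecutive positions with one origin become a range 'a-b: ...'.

Answer: the defect is in process_batch at line 25.
Key observation: The two runs log identically and part ways only at the printed values.
Call chain: main.
First divergence: none; the two logs match at every position.
Execution walk:
  mix_signals([4, 12, 9, 4]) -> 12  [called from weigh_samples, line 18]
  map_offsets(0, 10) -> 10  [called from map_offsets, line 5]
  map_offsets(1, 9) -> 10  [called from map_offsets, line 5]
  map_offsets(2, 7) -> 10  [called from map_offsets, line 5]
  map_offsets(3, 4) -> 10  [called from map_offsets, line 5]
  map_offsets(4, 0) -> 10  [called from weigh_samples, line 21]
  weigh_samples([4, 12, 9, 4]) -> 10  [called from main, line 32]
  process_batch(10, 3) -> 1  [called from main, line 34]
Origin of each log line:
  1: emitted by main (line 31)
  2: emitted by weigh_samples (line 17)
  3: emitted by mix_signals (line 8)
  4: emitted by mix_signals (line 13)
  5: emitted by weigh_samples (line 20)
  6-9: emitted by map_offsets (line 4)
  10: emitted by main (line 33)
A correct fix: line 25: replace `rate // rate` with `rate // pos`.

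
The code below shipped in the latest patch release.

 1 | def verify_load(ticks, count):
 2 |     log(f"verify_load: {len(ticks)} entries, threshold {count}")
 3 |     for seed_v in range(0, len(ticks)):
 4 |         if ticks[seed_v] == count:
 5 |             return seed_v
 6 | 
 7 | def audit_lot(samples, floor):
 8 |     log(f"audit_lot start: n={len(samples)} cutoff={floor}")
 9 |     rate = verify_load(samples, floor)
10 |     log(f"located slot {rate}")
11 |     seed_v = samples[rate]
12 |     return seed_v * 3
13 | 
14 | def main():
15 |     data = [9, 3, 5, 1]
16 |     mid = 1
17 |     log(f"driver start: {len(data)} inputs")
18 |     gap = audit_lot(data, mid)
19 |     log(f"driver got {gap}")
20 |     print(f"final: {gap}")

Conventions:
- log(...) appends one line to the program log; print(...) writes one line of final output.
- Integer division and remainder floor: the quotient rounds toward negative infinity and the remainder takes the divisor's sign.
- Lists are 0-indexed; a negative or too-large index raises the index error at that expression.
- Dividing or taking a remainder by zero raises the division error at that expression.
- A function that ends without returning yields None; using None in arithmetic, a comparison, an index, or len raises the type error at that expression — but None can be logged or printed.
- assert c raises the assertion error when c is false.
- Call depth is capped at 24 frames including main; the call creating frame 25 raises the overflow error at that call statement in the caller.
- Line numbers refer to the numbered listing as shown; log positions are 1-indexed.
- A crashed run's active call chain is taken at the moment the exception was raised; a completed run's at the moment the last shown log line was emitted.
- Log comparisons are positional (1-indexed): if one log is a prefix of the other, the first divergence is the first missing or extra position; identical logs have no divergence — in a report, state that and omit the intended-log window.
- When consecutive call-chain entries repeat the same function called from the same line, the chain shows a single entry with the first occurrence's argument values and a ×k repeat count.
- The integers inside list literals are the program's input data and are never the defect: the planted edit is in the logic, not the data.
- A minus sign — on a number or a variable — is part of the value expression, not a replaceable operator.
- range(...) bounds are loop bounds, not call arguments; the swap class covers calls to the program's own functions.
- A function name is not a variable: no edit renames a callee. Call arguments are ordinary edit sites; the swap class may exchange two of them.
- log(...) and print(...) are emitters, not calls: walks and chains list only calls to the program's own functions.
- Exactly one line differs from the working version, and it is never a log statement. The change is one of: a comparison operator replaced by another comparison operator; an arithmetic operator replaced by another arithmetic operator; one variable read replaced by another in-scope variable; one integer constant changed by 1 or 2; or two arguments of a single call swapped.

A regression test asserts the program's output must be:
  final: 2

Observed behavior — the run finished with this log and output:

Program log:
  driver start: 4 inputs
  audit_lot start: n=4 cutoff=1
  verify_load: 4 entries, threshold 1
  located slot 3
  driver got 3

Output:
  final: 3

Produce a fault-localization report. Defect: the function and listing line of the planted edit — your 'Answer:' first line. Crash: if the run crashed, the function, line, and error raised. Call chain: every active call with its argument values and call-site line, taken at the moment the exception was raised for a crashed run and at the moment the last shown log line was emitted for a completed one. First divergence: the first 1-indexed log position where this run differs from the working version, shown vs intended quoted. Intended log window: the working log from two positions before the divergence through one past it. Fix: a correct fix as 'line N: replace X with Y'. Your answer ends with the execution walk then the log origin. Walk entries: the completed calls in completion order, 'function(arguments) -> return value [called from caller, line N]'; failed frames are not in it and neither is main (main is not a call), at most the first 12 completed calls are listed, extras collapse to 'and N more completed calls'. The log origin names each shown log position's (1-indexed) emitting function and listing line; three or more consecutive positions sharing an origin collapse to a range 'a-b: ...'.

Answer: the defect is in audit_lot at line 12.
Core observation: The earliest visible damage is log position 5 — 'driver got 3' rather than the intended 'driver got 2'.
Call chain: main.
First divergence: at position 5 the run shows 'driver got 3' where the working version logs 'driver got 2'.
Intended log window:
  3: verify_load: 4 entries, threshold 1
  4: located slot 3
  5: driver got 2
Execution walk:
  verify_load([9, 3, 5, 1], 1) -> 3  [called from audit_lot, line 9]
  audit_lot([9, 3, 5, 1], 1) -> 3  [called from main, line 18]
Log origins:
  1: emitted by main (line 17)
  2: emitted by audit_lot (line 8)
  3: emitted by verify_load (line 2)
  4: emitted by audit_lot (line 10)
  5: emitted by main (line 19)
A correct fix: line 12: replace `3` with `2`.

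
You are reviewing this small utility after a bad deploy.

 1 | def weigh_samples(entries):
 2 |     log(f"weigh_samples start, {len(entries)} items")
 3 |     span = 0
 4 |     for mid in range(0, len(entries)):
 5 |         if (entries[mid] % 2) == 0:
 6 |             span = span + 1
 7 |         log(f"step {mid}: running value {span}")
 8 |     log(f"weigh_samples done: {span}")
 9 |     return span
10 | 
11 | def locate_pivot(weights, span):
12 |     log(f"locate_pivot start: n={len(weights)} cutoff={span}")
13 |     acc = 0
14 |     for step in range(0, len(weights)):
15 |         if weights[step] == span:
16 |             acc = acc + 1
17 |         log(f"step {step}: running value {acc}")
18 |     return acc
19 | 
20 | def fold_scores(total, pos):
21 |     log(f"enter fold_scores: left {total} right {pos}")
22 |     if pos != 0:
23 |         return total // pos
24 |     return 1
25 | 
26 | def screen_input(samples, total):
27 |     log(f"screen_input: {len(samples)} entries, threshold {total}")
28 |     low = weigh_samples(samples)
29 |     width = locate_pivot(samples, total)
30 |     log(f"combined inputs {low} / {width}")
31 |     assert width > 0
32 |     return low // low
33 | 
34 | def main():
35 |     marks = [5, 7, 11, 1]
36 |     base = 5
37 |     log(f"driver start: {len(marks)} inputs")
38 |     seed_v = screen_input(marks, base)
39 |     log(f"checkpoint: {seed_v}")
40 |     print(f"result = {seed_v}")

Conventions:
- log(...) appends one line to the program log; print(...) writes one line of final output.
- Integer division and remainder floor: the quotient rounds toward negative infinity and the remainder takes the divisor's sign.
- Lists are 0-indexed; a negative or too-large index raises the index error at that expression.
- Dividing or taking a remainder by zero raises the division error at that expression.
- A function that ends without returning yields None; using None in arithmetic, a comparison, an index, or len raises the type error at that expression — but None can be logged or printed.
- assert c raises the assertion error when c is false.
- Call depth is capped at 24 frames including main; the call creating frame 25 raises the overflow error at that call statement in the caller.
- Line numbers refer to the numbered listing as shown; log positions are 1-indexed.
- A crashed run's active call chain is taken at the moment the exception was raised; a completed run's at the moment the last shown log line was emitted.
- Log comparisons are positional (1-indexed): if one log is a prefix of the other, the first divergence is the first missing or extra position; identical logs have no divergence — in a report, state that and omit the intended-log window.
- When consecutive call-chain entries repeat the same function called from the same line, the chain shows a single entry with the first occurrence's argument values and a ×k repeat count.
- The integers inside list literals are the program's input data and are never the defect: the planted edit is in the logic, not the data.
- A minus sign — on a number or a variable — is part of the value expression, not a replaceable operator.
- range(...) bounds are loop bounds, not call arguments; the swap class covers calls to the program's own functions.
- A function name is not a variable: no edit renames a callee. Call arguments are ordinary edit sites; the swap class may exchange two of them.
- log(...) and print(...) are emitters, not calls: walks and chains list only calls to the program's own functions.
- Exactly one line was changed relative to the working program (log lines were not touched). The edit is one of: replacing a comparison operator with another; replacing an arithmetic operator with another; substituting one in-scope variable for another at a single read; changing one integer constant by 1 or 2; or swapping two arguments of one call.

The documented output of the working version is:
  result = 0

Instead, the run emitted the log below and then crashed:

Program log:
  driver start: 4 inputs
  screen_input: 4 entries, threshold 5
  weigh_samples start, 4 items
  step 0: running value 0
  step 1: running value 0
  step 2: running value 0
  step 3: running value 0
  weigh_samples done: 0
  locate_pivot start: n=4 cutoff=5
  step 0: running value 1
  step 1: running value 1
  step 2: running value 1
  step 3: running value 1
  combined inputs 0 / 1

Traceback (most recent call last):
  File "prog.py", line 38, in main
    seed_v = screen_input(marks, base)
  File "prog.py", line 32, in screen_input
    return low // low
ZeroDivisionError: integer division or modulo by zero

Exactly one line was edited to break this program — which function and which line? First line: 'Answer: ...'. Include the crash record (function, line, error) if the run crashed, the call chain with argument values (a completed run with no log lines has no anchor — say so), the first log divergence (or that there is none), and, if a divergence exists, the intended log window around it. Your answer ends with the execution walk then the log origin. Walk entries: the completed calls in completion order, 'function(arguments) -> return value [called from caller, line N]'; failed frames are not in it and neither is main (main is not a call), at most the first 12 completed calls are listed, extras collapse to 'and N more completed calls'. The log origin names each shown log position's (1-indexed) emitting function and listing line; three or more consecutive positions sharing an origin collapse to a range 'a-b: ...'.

Answer: the defect is in screen_input at line 32.
The tell: After 14 matching log lines the faulty run goes silent, while the working version continues with 'checkpoint: 0'.
Crash: screen_input, line 32, ZeroDivisionError.
Call chain: main -> screen_input([5, 7, 11, 1], 5) (called at line 38).
First divergence: position 15 (shown log ended at 14 lines; the working version continues: 'checkpoint: 0').
Intended log window:
  13: step 3: running value 1
  14: combined inputs 0 / 1
  15: checkpoint: 0
Execution walk:
  weigh_samples([5, 7, 11, 1]) -> 0  [called from screen_input, line 28]
  locate_pivot([5, 7, 11, 1], 5) -> 1  [called from screen_input, line 29]
Log origins:
  1: emitted by main (line 37)
  2: emitted by screen_input (line 27)
  3: emitted by weigh_samples (line 2)
  4-7: emitted by weigh_samples (line 7)
  8: emitted by weigh_samples (line 8)
  9: emitted by locate_pivot (line 12)
  10-13: emitted by locate_pivot (line 17)
  14: emitted by screen_input (line 30)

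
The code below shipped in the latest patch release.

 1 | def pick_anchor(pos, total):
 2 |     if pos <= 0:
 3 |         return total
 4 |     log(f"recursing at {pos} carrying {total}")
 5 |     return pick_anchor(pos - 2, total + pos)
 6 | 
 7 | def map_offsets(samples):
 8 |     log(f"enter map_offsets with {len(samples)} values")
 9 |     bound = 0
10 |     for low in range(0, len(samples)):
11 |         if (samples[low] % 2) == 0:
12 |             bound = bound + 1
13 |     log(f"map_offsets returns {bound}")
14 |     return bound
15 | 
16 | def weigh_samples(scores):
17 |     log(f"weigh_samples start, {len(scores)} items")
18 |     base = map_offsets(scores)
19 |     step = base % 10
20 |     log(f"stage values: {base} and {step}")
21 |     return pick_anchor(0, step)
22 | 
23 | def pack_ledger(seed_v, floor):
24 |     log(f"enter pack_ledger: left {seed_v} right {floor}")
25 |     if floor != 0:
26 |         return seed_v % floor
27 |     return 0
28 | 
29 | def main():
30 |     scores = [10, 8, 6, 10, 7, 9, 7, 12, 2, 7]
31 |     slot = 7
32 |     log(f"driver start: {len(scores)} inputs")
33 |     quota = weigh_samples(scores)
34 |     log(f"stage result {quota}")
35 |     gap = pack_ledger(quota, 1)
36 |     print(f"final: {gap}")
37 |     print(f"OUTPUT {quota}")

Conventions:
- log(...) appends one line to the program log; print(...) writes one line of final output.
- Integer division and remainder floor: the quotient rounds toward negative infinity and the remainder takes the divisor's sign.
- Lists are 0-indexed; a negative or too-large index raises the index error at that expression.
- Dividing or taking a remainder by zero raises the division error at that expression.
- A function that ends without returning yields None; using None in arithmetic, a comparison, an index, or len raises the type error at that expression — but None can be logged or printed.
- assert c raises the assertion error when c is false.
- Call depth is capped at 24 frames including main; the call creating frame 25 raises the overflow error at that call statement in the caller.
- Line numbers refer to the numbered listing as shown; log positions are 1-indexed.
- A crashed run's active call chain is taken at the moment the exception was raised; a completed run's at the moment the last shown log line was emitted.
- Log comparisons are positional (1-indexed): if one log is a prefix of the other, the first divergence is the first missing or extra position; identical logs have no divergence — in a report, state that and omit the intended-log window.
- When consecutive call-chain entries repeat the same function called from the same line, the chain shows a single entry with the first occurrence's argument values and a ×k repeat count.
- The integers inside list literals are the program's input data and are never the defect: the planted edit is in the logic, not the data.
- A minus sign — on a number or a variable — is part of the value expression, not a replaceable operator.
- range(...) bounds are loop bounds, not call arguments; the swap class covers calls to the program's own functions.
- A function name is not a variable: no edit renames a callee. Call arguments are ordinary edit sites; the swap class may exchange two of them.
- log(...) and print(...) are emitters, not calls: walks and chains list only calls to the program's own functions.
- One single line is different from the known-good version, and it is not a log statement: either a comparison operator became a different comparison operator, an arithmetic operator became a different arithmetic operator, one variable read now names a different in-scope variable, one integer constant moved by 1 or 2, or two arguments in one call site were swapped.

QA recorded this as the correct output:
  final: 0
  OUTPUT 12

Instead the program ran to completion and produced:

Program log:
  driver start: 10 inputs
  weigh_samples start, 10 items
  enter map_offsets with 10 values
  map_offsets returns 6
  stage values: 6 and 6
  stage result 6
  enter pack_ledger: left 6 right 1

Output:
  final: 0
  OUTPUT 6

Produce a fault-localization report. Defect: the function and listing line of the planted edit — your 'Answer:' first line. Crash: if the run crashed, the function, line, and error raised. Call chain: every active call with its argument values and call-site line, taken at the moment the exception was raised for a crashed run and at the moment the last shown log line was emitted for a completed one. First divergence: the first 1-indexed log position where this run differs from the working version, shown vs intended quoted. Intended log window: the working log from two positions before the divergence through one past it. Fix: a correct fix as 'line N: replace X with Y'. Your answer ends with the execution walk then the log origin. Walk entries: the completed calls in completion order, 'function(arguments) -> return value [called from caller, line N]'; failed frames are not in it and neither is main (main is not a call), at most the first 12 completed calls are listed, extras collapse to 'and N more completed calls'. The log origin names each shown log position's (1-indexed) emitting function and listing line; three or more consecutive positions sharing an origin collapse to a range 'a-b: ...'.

Answer: the defect is in weigh_samples at line 21.
Key observation: Log line 6 is where behavior first shows: 'stage result 6' appears instead of 'recursing at 6 carrying 0'.
Call chain: main -> pack_ledger(6, 1) (called at line 35).
First divergence: position 6 — the shown line 'stage result 6' should read 'recursing at 6 carrying 0'.
Intended log window:
  4: map_offsets returns 6
  5: stage values: 6 and 6
  6: recursing at 6 carrying 0
  7: recursing at 4 carrying 6
Execution walk:
  map_offsets([10, 8, 6, 10, 7, 9, 7, 12, 2, 7]) -> 6  [called from weigh_samples, line 18]
  pick_anchor(0, 6) -> 6  [called from weigh_samples, line 21]
  weigh_samples([10, 8, 6, 10, 7, 9, 7, 12, 2, 7]) -> 6  [called from main, line 33]
  pack_ledger(6, 1) -> 0  [called from main, line 35]
Log origins:
  1: emitted by main (line 32)
  2: emitted by weigh_samples (line 17)
  3: emitted by map_offsets (line 8)
  4: emitted by map_offsets (line 13)
  5: emitted by weigh_samples (line 20)
  6: emitted by main (line 34)
  7: emitted by pack_ledger (line 24)
A correct fix: line 21: replace `pick_anchor(0, step)` with `pick_anchor(step, 0)`.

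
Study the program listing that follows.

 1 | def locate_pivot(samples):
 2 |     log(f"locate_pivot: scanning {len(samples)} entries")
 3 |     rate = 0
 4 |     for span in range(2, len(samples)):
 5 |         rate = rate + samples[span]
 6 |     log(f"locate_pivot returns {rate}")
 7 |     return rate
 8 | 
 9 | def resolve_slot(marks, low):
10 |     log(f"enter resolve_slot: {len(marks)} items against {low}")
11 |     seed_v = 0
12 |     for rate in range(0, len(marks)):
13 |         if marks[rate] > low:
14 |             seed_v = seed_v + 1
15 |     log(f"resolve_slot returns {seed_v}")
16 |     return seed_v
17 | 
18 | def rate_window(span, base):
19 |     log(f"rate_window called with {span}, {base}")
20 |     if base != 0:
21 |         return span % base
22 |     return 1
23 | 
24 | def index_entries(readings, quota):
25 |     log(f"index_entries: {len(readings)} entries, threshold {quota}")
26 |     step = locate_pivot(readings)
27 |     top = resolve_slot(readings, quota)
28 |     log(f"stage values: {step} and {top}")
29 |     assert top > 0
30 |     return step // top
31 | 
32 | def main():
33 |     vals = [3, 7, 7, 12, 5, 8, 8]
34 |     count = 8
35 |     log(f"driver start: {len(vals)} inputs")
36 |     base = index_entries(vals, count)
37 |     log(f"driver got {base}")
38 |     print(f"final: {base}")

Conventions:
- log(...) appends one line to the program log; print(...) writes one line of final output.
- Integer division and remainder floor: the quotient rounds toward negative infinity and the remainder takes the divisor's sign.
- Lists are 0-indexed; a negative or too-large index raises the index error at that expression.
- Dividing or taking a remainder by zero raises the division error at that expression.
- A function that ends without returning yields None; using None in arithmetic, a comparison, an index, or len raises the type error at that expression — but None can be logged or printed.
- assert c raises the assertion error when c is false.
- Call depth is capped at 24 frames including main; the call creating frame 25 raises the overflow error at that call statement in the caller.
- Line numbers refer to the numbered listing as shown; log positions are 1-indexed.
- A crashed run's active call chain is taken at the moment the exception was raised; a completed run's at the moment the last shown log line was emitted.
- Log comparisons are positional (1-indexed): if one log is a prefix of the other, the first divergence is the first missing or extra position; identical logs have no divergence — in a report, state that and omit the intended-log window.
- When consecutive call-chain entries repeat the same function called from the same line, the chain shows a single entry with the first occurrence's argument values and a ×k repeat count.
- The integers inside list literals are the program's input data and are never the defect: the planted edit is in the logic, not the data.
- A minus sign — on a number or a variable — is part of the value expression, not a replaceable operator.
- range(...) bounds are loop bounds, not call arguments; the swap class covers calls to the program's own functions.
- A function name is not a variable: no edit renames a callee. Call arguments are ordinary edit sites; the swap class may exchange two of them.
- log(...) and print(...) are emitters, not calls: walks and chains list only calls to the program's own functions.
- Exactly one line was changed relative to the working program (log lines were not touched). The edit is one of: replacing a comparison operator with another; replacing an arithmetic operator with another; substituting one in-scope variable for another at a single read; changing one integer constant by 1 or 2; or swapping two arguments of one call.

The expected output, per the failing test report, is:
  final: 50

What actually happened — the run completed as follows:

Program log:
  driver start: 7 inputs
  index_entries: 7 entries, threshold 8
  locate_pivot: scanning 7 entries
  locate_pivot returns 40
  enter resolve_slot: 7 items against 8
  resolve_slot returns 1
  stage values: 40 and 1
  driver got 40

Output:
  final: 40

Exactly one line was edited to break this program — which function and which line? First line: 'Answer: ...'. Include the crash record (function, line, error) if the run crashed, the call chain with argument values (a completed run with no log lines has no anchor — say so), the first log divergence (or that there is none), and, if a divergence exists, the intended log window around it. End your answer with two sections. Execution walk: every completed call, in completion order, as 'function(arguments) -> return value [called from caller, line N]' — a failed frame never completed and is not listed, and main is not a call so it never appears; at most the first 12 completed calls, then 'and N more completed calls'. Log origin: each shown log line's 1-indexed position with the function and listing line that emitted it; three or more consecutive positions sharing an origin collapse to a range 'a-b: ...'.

Answer: the defect is in locate_pivot at line 4.
Key fact: Everything matches until log position 4, which reads 'locate_pivot returns 40' in place of 'locate_pivot returns 50'.
Call chain: main.
First divergence: position 4 — shown 'locate_pivot returns 40', intended 'locate_pivot returns 50'.
Intended log window:
  2: index_entries: 7 entries, threshold 8
  3: locate_pivot: scanning 7 entries
  4: locate_pivot returns 50
  5: enter resolve_slot: 7 items against 8
Execution walk:
  locate_pivot([3, 7, 7, 12, 5, 8, 8]) -> 40  [called from index_entries, line 26]
  resolve_slot([3, 7, 7, 12, 5, 8, 8], 8) -> 1  [called from index_entries, line 27]
  index_entries([3, 7, 7, 12, 5, 8, 8], 8) -> 40  [called from main, line 36]
Origin of each log line:
  1: emitted by main (line 35)
  2: emitted by index_entries (line 25)
  3: emitted by locate_pivot (line 2)
  4: emitted by locate_pivot (line 6)
  5: emitted by resolve_slot (line 10)
  6: emitted by resolve_slot (line 15)
  7: emitted by index_entries (line 28)
  8: emitted by main (line 37)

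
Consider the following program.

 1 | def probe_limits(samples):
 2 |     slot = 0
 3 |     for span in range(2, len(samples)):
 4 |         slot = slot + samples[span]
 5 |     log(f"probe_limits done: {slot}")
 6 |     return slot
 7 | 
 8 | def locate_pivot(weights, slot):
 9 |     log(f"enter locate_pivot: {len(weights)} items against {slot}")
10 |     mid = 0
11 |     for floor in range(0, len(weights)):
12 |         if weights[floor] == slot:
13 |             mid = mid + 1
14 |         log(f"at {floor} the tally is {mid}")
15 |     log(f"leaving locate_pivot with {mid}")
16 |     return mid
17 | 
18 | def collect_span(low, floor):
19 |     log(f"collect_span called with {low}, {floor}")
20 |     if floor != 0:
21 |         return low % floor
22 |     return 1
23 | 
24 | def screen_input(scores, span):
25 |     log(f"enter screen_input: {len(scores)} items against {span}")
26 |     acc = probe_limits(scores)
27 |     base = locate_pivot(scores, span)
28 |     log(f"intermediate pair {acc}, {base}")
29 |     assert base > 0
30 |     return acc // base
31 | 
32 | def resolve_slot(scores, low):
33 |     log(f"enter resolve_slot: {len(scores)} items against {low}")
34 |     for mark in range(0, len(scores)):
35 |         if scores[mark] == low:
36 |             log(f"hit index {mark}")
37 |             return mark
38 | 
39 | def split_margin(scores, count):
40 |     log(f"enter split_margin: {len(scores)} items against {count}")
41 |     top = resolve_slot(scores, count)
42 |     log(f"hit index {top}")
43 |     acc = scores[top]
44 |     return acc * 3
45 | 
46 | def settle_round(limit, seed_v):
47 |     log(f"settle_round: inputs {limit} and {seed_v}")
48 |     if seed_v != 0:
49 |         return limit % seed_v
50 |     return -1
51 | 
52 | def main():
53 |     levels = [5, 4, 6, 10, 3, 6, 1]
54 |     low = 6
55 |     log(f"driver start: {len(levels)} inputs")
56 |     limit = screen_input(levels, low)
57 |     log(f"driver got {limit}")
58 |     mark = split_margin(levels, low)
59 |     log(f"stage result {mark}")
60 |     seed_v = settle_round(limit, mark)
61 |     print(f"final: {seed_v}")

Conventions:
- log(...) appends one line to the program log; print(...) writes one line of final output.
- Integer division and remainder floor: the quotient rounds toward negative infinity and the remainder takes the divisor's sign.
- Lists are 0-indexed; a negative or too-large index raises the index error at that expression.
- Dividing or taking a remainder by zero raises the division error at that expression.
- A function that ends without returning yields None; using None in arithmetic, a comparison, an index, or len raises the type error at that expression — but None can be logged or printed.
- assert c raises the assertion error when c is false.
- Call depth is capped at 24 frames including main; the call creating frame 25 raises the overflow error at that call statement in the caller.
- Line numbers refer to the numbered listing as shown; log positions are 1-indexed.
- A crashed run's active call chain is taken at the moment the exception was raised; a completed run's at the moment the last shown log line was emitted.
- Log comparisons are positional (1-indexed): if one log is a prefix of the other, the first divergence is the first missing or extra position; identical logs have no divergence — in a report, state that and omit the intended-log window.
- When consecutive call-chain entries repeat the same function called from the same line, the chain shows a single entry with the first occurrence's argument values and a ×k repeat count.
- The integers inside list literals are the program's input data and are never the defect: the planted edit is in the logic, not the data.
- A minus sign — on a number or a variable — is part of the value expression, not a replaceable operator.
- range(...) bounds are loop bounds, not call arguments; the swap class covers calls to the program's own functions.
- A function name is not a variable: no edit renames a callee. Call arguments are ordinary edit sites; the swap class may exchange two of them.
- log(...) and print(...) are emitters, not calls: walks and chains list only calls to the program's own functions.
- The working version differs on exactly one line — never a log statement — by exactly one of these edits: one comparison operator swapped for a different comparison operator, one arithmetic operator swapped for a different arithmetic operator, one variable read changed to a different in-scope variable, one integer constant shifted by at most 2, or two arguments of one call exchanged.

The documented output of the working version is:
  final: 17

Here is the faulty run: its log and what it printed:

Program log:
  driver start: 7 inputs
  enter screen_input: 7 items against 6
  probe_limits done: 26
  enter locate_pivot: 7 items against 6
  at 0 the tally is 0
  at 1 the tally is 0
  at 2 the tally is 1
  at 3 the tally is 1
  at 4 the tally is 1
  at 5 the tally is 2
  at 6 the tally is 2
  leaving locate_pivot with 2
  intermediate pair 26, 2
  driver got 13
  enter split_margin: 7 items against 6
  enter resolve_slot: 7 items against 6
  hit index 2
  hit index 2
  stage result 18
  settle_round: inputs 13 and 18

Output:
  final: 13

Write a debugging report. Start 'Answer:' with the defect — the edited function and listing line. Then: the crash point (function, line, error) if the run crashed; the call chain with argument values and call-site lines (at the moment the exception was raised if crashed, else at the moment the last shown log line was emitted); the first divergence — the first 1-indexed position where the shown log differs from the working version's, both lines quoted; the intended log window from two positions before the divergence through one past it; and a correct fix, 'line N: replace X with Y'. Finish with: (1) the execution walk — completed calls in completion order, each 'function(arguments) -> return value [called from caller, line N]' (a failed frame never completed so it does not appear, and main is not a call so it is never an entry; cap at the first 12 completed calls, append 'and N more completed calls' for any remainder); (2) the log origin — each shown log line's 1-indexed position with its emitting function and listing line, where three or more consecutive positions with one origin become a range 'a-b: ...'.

Answer: the defect is in probe_limits at line 3.
Key observation: Everything matches until log position 3, which reads 'probe_limits done: 26' in place of 'probe_limits done: 35'.
Call chain: main -> settle_round(13, 18) (called at line 60).
First divergence: position 3 — the shown line 'probe_limits done: 26' should read 'probe_limits done: 35'.
Intended log window:
  1: driver start: 7 inputs
  2: enter screen_input: 7 items against 6
  3: probe_limits done: 35
  4: enter locate_pivot: 7 items against 6
Execution walk:
  probe_limits([5, 4, 6, 10, 3, 6, 1]) -> 26  [called from screen_input, line 26]
  locate_pivot([5, 4, 6, 10, 3, 6, 1], 6) -> 2  [called from screen_input, line 27]
  screen_input([5, 4, 6, 10, 3, 6, 1], 6) -> 13  [called from main, line 56]
  resolve_slot([5, 4, 6, 10, 3, 6, 1], 6) -> 2  [called from split_margin, line 41]
  split_margin([5, 4, 6, 10, 3, 6, 1], 6) -> 18  [called from main, line 58]
  settle_round(13, 18) -> 13  [called from main, line 60]
Log line origins:
  1: from main, line 55
  2: from screen_input, line 25
  3: from probe_limits, line 5
  4: from locate_pivot, line 9
  5-11: from locate_pivot, line 14
  12: from locate_pivot, line 15
  13: from screen_input, line 28
  14: from main, line 57
  15: from split_margin, line 40
  16: from resolve_slot, line 33
  17: from resolve_slot, line 36
  18: from split_margin, line 42
  19: from main, line 59
  20: from settle_round, line 47
A correct fix: line 3: replace `2` with `0`.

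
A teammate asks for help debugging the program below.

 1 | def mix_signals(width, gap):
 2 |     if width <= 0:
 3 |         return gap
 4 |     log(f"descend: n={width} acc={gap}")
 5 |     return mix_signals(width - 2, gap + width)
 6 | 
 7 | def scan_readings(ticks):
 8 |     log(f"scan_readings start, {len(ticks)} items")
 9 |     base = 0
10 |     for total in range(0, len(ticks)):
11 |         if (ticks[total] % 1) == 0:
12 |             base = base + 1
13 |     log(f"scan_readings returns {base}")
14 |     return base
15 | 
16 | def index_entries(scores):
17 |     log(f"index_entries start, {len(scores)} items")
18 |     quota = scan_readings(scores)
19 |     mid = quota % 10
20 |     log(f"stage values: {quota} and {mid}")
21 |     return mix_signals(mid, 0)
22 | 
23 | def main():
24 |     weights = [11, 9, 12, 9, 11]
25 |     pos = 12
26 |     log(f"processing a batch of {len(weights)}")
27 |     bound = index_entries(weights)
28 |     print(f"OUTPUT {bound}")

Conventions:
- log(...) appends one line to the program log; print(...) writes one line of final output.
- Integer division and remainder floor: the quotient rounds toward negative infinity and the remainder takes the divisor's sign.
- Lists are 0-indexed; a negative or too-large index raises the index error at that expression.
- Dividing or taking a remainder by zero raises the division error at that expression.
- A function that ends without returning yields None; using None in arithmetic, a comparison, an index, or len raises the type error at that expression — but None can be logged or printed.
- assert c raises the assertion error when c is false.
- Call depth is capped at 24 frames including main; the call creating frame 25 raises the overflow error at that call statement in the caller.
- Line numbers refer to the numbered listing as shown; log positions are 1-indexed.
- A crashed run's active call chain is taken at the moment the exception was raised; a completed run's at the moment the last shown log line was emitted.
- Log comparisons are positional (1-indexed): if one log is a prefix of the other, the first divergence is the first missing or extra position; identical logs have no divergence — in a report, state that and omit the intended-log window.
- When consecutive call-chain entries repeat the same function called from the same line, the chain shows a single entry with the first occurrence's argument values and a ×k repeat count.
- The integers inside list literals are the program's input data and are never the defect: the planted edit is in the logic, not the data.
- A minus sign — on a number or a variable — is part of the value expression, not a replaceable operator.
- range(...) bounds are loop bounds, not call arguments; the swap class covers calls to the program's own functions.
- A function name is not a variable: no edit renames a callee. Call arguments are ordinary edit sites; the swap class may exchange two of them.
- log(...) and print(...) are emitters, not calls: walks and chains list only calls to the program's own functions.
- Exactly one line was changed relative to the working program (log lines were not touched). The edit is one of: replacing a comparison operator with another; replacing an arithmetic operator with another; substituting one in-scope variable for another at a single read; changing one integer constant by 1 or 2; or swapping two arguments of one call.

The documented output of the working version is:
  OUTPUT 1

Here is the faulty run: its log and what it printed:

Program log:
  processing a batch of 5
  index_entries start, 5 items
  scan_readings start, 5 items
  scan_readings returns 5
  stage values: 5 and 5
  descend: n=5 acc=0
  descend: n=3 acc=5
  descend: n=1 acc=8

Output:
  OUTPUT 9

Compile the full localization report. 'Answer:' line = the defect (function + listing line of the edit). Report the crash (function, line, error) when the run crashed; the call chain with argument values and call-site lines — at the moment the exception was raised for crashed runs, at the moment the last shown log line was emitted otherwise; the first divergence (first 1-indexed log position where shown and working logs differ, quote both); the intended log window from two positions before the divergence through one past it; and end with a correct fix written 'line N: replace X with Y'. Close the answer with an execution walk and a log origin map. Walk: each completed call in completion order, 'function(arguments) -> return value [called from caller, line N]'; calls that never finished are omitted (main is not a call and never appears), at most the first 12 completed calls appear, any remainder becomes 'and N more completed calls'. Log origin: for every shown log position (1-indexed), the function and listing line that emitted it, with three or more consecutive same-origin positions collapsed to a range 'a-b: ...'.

Answer: the defect is in scan_readings at line 11.
Core observation: Log line 4 is where behavior first shows: 'scan_readings returns 5' appears instead of 'scan_readings returns 1'.
Call chain: main -> index_entries([11, 9, 12, 9, 11]) (called at line 27) -> mix_signals(5, 0) (called at line 21) -> mix_signals(3, 5) (called at line 5) ×2.
First divergence: position 4; shown 'scan_readings returns 5' vs intended 'scan_readings returns 1'.
Intended log window:
  2: index_entries start, 5 items
  3: scan_readings start, 5 items
  4: scan_readings returns 1
  5: stage values: 1 and 1
Execution walk:
  scan_readings([11, 9, 12, 9, 11]) -> 5  [called from index_entries, line 18]
  mix_signals(-1, 9) -> 9  [called from mix_signals, line 5]
  mix_signals(1, 8) -> 9  [called from mix_signals, line 5]
  mix_signals(3, 5) -> 9  [called from mix_signals, line 5]
  mix_signals(5, 0) -> 9  [called from index_entries, line 21]
  index_entries([11, 9, 12, 9, 11]) -> 9  [called from main, line 27]
Log origins:
  1: emitted by main (line 26)
  2: emitted by index_entries (line 17)
  3: emitted by scan_readings (line 8)
  4: emitted by scan_readings (line 13)
  5: emitted by index_entries (line 20)
  6-8: emitted by mix_signals (line 4)
A correct fix: line 11: replace `1` with `2`.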